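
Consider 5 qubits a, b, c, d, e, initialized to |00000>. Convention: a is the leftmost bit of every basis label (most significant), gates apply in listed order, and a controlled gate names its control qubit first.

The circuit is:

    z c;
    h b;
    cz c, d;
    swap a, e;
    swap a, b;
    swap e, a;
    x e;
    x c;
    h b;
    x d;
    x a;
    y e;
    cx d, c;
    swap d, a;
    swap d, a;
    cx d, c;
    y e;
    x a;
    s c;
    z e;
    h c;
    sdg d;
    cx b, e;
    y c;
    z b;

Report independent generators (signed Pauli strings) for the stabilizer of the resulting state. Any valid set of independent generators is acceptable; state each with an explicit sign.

The stabilizer group can be generated by +IXIII, +IIXII, -IIIIX, +ZIIII, -IIIZI, among other valid generating sets.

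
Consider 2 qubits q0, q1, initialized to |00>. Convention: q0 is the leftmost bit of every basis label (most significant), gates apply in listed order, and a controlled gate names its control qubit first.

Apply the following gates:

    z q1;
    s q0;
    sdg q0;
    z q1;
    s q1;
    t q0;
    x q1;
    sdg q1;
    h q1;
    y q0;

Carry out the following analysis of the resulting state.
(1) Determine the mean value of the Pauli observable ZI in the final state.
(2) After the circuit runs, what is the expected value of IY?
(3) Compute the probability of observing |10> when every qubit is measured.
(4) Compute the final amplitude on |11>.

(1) The observable ZI averages to -1. Key observation: gates 1-4 undo each other exactly, leaving only the rest of the circuit to track.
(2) In the final state, IY has expectation 0.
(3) A full measurement returns |10> with probability 1/2.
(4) The amplitude on |11> is -sqrt(2)/2.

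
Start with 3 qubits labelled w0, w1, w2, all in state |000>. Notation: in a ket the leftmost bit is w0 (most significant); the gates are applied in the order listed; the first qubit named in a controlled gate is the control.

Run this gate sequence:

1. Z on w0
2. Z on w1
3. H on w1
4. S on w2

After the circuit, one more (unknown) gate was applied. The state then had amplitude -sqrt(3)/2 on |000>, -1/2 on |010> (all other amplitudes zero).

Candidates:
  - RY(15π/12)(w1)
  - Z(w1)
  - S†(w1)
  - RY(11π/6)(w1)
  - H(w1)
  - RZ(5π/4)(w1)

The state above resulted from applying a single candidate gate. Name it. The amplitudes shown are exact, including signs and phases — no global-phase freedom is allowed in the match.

The applied gate was RY(11π/6)(w1).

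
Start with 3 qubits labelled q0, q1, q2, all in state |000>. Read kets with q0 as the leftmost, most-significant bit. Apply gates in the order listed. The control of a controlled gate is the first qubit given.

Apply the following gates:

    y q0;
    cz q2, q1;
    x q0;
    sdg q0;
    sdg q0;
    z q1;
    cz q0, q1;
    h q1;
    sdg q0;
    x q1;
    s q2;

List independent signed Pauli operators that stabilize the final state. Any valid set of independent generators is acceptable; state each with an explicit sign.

The stabilizer group can be generated by +IXI, +ZII, +IIZ, among other valid generating sets.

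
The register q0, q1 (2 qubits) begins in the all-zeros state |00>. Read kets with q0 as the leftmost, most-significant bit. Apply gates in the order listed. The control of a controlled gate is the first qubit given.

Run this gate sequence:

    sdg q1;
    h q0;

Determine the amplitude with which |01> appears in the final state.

The final state's coefficient on |01> equals 0.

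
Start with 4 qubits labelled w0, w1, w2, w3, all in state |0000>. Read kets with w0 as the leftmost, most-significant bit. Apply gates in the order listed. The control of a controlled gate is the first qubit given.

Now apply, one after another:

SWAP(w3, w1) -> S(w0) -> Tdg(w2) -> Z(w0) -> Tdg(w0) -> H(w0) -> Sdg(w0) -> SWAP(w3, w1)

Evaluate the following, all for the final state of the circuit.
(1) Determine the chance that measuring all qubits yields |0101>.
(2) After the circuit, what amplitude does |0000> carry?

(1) Outcome |0101> occurs with probability 0.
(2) The amplitude on |0000> is sqrt(2)/2.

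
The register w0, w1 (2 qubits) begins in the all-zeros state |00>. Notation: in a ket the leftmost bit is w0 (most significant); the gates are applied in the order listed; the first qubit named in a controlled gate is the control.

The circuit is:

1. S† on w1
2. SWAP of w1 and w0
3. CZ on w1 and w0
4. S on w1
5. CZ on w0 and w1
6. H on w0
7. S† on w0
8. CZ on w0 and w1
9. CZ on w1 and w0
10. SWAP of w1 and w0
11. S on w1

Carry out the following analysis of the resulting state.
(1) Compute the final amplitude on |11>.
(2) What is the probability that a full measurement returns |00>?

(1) The amplitude on |11> is 0.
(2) Outcome |00> occurs with probability 1/2.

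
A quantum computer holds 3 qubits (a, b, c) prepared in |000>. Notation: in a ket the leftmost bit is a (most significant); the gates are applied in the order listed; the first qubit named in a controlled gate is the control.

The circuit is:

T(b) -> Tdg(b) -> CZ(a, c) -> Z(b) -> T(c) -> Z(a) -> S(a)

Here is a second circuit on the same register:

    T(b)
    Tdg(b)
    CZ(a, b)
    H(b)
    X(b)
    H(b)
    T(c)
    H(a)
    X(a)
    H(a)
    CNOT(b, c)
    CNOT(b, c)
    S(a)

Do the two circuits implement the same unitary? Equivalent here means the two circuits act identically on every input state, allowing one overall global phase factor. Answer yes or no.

No, they are not equivalent — no single phase factor reconciles the two unitaries.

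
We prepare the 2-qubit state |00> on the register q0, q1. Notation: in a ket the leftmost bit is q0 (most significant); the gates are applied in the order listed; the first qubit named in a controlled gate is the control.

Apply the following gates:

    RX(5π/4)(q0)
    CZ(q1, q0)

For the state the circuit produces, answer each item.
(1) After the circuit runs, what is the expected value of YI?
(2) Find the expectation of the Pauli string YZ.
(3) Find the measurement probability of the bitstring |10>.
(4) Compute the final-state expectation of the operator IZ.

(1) The expectation value of YI is sqrt(2)/2.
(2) The expectation value of YZ is sqrt(2)/2.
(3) The probability of measuring |10> is sqrt(2)/4 + 1/2.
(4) The observable IZ averages to 1.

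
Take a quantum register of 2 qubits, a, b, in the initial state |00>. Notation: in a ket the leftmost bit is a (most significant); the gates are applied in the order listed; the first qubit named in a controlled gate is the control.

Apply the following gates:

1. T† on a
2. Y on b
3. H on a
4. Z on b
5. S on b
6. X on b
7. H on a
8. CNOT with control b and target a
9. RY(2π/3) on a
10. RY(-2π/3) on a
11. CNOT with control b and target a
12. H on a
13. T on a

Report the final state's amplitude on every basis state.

The final amplitudes are sqrt(2)/2 on |00>, 0 on |01>, sqrt(2)*exp(I*pi/4)/2 on |10>, 0 on |11>. Key observation: gates 7-12 undo each other exactly, leaving only the rest of the circuit to track.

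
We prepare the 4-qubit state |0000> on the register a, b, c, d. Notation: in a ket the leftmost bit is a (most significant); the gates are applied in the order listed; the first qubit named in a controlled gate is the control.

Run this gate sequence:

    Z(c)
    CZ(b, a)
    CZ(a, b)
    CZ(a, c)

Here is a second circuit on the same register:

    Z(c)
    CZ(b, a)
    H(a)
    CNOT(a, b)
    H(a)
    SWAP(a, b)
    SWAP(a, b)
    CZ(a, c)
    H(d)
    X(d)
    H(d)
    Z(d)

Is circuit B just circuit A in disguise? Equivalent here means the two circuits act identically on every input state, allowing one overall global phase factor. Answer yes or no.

No — the two circuits implement different unitaries, even allowing a global phase.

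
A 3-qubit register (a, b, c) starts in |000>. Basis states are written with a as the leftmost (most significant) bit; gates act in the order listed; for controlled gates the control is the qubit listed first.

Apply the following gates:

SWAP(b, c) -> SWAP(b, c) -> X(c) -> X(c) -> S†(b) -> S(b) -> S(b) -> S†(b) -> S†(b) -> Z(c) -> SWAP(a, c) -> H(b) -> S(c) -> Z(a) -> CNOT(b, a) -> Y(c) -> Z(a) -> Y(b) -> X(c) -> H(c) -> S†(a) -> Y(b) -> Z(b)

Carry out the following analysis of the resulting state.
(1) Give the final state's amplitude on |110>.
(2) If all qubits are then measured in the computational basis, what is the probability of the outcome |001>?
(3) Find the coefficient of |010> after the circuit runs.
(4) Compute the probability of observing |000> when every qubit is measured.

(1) The amplitude on |110> is 1/2. Key observation: the block from step 6 through step 9 cancels to the identity and can be dropped.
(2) Outcome |001> occurs with probability 1/4.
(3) The final state's coefficient on |010> equals 0.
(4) Outcome |000> occurs with probability 1/4.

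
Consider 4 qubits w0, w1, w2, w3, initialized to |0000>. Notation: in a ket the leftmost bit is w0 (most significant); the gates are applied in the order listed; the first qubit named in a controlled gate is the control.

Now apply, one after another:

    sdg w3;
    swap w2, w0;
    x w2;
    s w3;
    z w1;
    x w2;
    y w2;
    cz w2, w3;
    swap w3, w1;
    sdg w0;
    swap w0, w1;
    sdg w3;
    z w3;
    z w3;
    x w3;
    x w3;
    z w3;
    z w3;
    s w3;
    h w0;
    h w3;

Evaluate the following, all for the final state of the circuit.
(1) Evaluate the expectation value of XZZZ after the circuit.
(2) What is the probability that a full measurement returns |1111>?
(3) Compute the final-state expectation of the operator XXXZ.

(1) The expectation value of XZZZ is 0. Key observation: steps 12-19 multiply out to the identity, so the circuit reduces to the remaining gates.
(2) The probability of measuring |1111> is 0.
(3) In the final state, XXXZ has expectation 0.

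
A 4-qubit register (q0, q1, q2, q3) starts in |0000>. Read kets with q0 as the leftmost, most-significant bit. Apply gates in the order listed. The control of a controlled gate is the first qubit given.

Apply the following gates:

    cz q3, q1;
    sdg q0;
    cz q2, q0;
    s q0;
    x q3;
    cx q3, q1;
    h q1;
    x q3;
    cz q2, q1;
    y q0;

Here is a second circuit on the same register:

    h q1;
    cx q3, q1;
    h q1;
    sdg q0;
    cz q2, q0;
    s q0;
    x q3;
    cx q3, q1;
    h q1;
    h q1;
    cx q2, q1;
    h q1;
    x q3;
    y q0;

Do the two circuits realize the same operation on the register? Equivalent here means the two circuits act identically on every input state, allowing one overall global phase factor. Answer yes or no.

Yes, they are equivalent — the unitaries differ by at most a global phase.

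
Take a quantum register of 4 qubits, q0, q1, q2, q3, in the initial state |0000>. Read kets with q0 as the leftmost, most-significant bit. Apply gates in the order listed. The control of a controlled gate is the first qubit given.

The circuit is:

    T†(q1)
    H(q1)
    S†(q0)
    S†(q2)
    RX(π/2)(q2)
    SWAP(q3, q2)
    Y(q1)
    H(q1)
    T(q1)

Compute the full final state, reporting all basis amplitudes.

The final amplitudes are -sqrt(2)*exp(3*I*pi/4)/2 on |0100>, -sqrt(2)*exp(I*pi/4)/2 on |0101>, and 0 on every other basis state.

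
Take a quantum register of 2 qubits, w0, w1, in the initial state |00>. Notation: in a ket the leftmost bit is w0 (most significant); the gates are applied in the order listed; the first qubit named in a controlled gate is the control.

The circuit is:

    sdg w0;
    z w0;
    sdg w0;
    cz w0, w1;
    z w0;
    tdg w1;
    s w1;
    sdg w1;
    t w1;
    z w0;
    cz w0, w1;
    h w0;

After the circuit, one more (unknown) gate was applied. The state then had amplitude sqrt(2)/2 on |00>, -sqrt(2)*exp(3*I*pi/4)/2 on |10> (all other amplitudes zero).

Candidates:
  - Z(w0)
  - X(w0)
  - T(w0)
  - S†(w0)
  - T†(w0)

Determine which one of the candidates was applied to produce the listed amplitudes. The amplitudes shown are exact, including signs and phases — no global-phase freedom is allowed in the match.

It was T†(w0) that produced the state shown. Key observation: gates 4-11 undo each other exactly, leaving only the rest of the circuit to track.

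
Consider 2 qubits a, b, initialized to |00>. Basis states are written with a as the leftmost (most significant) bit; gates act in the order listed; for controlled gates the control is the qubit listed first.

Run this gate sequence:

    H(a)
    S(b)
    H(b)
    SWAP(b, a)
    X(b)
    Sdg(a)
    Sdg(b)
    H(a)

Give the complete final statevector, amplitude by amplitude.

After the circuit, the state carries amplitude sqrt(2)*(1 - I)/4 on |00>, sqrt(2)*(-1 - I)/4 on |01>, sqrt(2)*(1 + I)/4 on |10>, sqrt(2)*(1 - I)/4 on |11>.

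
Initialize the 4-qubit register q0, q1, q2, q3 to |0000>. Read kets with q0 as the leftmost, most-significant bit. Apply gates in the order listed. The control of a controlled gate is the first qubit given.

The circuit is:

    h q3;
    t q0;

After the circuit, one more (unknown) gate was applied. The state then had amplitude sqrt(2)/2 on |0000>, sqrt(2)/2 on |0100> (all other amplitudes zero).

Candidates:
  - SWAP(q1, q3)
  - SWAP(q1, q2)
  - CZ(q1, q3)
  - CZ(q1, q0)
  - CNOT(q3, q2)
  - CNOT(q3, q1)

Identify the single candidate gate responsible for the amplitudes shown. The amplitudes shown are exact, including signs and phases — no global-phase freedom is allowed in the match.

It was SWAP(q1, q3) that produced the state shown.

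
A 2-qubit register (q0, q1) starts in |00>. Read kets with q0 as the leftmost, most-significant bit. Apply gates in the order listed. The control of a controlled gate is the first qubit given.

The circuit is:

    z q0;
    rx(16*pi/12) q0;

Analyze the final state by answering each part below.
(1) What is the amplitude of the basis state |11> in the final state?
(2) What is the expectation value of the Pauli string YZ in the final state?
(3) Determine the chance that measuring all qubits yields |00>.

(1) |11> carries amplitude 0 in the final state.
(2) The expectation value of YZ is sqrt(3)/2.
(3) Outcome |00> occurs with probability 1/4.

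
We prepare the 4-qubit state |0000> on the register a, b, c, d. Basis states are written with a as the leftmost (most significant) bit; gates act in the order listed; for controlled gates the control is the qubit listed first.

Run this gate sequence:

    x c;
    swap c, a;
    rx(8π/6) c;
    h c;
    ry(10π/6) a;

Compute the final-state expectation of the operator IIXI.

The observable IIXI averages to -1/2.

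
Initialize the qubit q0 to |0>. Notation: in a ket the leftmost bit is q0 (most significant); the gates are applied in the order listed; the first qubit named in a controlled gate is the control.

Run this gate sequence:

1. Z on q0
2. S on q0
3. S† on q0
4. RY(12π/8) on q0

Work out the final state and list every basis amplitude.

The resulting statevector has amplitude -sqrt(2)/2 on |0>, sqrt(2)/2 on |1>. Key observation: the block from step 2 through step 3 cancels to the identity and can be dropped.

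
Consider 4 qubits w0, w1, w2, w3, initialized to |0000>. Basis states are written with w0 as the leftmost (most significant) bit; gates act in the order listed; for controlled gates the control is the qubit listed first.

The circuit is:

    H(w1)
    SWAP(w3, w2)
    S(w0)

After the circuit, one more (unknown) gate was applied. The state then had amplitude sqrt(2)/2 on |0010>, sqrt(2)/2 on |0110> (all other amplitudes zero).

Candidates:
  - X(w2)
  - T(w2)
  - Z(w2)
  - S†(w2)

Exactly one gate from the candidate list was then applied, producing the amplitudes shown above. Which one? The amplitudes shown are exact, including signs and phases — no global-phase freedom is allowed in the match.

The applied gate was X(w2).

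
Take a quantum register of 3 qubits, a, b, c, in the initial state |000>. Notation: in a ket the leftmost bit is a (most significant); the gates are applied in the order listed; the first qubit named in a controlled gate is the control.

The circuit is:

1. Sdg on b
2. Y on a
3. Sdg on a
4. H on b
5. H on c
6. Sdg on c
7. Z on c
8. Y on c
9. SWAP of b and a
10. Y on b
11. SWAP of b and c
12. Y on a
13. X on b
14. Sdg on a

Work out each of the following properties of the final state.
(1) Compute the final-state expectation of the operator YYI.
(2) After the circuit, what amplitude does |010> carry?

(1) The observable YYI averages to -1.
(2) The final state's coefficient on |010> equals -1/2.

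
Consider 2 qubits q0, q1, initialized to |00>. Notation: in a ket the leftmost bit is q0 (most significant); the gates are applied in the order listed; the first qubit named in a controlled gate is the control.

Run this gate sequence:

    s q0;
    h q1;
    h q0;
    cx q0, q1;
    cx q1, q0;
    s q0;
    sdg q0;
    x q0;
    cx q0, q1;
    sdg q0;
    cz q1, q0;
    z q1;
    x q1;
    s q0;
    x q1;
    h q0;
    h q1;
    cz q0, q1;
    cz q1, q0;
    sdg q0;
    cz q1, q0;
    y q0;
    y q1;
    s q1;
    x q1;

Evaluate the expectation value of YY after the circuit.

The expectation value of YY is 1.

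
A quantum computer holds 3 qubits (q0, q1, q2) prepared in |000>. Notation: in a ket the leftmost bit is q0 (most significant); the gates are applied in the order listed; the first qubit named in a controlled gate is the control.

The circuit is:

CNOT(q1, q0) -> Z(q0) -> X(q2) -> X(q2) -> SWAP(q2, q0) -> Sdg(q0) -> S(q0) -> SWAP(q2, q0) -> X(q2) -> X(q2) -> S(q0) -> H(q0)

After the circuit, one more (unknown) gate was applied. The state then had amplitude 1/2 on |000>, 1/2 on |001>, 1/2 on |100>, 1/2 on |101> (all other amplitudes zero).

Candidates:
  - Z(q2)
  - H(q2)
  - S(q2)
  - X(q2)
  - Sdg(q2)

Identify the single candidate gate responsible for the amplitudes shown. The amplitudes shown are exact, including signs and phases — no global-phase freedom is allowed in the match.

The applied gate was H(q2). Key observation: the block from step 3 through step 10 cancels to the identity and can be dropped.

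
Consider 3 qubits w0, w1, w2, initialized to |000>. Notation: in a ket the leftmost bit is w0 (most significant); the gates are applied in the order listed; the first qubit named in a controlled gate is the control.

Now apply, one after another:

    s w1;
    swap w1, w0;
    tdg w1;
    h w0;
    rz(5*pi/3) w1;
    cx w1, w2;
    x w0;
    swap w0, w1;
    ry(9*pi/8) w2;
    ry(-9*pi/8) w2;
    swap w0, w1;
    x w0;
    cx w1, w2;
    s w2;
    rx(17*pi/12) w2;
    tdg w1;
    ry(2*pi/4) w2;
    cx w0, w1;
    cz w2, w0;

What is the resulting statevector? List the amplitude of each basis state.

After the circuit, the state carries amplitude I*sqrt(sqrt(2)/4 + 1/2)*exp(-5*I*pi/6)*sin(7*pi/16)**2/4 + sqrt(3)*I*sqrt(1/2 - sqrt(2)/4)*exp(-5*I*pi/6)*sin(7*pi/16)**2/4 + sqrt(1/2 - sqrt(2)/4)*exp(-5*I*pi/6)*sin(7*pi/16)**2/4 + I*sqrt(sqrt(2)/4 + 1/2)*exp(-5*I*pi/6)*cos(7*pi/16)**2/4 + sqrt(3)*I*sqrt(1/2 - sqrt(2)/4)*exp(-5*I*pi/6)*cos(7*pi/16)**2/4 + sqrt(1/2 - sqrt(2)/4)*exp(-5*I*pi/6)*cos(7*pi/16)**2/4 - sqrt(3)*sqrt(sqrt(2)/4 + 1/2)*exp(-5*I*pi/6)*cos(7*pi/16)**2/4 - sqrt(3)*sqrt(sqrt(2)/4 + 1/2)*exp(-5*I*pi/6)*sin(7*pi/16)**2/4 on |000>, sqrt(1/2 - sqrt(2)/4)*exp(-5*I*pi/6)*sin(7*pi/16)**2/4 + sqrt(1/2 - sqrt(2)/4)*exp(-5*I*pi/6)*cos(7*pi/16)**2/4 - sqrt(3)*I*sqrt(1/2 - sqrt(2)/4)*exp(-5*I*pi/6)*cos(7*pi/16)**2/4 - I*sqrt(sqrt(2)/4 + 1/2)*exp(-5*I*pi/6)*cos(7*pi/16)**2/4 - sqrt(3)*sqrt(sqrt(2)/4 + 1/2)*exp(-5*I*pi/6)*cos(7*pi/16)**2/4 - sqrt(3)*I*sqrt(1/2 - sqrt(2)/4)*exp(-5*I*pi/6)*sin(7*pi/16)**2/4 - I*sqrt(sqrt(2)/4 + 1/2)*exp(-5*I*pi/6)*sin(7*pi/16)**2/4 - sqrt(3)*sqrt(sqrt(2)/4 + 1/2)*exp(-5*I*pi/6)*sin(7*pi/16)**2/4 on |001>, 0 on |010>, 0 on |011>, 0 on |100>, 0 on |101>, I*sqrt(sqrt(2)/4 + 1/2)*exp(-5*I*pi/6)*sin(7*pi/16)**2/4 + sqrt(3)*I*sqrt(1/2 - sqrt(2)/4)*exp(-5*I*pi/6)*sin(7*pi/16)**2/4 + sqrt(1/2 - sqrt(2)/4)*exp(-5*I*pi/6)*sin(7*pi/16)**2/4 + I*sqrt(sqrt(2)/4 + 1/2)*exp(-5*I*pi/6)*cos(7*pi/16)**2/4 + sqrt(3)*I*sqrt(1/2 - sqrt(2)/4)*exp(-5*I*pi/6)*cos(7*pi/16)**2/4 + sqrt(1/2 - sqrt(2)/4)*exp(-5*I*pi/6)*cos(7*pi/16)**2/4 - sqrt(3)*sqrt(sqrt(2)/4 + 1/2)*exp(-5*I*pi/6)*cos(7*pi/16)**2/4 - sqrt(3)*sqrt(sqrt(2)/4 + 1/2)*exp(-5*I*pi/6)*sin(7*pi/16)**2/4 on |110>, sqrt(3)*sqrt(sqrt(2)/4 + 1/2)*exp(-5*I*pi/6)*sin(7*pi/16)**2/4 + I*sqrt(sqrt(2)/4 + 1/2)*exp(-5*I*pi/6)*sin(7*pi/16)**2/4 + sqrt(3)*I*sqrt(1/2 - sqrt(2)/4)*exp(-5*I*pi/6)*sin(7*pi/16)**2/4 + sqrt(3)*sqrt(sqrt(2)/4 + 1/2)*exp(-5*I*pi/6)*cos(7*pi/16)**2/4 + I*sqrt(sqrt(2)/4 + 1/2)*exp(-5*I*pi/6)*cos(7*pi/16)**2/4 + sqrt(3)*I*sqrt(1/2 - sqrt(2)/4)*exp(-5*I*pi/6)*cos(7*pi/16)**2/4 - sqrt(1/2 - sqrt(2)/4)*exp(-5*I*pi/6)*cos(7*pi/16)**2/4 - sqrt(1/2 - sqrt(2)/4)*exp(-5*I*pi/6)*sin(7*pi/16)**2/4 on |111>.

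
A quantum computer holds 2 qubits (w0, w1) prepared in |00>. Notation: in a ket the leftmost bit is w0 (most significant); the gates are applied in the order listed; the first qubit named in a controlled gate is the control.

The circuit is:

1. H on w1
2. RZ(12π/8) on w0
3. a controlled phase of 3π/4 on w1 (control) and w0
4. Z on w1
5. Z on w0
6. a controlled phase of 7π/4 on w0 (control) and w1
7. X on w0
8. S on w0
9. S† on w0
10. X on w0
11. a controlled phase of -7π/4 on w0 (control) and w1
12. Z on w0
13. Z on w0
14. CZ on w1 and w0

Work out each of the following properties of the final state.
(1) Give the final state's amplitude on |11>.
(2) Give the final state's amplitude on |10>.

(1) The final state's coefficient on |11> equals 0. Key observation: steps 5-12 multiply out to the identity, so the circuit reduces to the remaining gates.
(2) |10> carries amplitude 0 in the final state.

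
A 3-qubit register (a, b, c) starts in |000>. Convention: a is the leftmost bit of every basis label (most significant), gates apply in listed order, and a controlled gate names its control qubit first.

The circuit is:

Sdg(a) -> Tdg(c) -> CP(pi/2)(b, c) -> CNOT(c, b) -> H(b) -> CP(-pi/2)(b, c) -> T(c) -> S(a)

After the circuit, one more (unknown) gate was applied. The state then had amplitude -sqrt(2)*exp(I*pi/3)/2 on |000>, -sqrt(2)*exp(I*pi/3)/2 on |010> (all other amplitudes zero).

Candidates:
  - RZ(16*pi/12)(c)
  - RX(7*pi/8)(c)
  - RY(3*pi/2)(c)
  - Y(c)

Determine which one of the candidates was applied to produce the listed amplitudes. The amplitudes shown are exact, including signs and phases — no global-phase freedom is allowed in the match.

It was RZ(16*pi/12)(c) that produced the state shown.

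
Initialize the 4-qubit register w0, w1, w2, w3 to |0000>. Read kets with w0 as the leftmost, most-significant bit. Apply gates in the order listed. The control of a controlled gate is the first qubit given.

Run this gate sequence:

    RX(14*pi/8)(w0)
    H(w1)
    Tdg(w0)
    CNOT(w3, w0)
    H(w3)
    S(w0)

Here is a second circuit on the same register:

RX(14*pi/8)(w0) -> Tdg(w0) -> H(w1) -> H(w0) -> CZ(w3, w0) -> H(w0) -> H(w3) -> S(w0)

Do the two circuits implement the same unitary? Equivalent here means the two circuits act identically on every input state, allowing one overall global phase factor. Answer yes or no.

Yes: on every input state the two circuits agree up to one overall phase factor.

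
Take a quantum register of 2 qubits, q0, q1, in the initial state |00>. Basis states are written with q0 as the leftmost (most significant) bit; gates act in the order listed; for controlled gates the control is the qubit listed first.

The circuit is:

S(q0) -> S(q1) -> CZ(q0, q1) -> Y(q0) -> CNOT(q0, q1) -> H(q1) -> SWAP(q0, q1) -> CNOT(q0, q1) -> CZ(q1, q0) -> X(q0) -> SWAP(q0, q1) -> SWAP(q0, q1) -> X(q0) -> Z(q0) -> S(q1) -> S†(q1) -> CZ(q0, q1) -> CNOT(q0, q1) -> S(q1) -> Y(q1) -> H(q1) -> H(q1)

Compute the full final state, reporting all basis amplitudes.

The final amplitudes are sqrt(2)*I/2 on |00>, 0 on |01>, sqrt(2)*I/2 on |10>, 0 on |11>.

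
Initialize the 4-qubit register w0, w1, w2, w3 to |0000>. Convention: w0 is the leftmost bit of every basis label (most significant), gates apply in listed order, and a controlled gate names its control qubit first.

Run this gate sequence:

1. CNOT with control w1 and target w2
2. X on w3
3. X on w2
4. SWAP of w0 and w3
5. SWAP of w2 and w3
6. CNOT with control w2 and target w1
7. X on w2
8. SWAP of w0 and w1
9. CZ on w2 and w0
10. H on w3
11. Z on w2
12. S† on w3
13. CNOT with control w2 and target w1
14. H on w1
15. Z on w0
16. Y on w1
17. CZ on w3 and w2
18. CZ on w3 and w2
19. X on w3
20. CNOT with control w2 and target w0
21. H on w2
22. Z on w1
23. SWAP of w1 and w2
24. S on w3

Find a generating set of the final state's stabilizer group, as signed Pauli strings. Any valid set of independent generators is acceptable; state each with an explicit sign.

One valid set of independent stabilizer generators is -IXII, +IIXI, +IIIX, -ZIII (any independent generating set of the same group is equally correct). Key observation: the block from step 17 through step 18 cancels to the identity and can be dropped.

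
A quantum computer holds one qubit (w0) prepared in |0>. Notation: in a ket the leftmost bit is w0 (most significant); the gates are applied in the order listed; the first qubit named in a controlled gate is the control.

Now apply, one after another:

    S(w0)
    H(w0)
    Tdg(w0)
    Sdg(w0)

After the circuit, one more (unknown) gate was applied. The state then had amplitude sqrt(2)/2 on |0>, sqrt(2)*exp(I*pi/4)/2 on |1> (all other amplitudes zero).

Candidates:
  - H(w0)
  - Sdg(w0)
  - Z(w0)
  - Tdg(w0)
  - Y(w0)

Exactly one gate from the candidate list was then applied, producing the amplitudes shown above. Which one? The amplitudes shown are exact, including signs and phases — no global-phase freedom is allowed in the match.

It was Z(w0) that produced the state shown.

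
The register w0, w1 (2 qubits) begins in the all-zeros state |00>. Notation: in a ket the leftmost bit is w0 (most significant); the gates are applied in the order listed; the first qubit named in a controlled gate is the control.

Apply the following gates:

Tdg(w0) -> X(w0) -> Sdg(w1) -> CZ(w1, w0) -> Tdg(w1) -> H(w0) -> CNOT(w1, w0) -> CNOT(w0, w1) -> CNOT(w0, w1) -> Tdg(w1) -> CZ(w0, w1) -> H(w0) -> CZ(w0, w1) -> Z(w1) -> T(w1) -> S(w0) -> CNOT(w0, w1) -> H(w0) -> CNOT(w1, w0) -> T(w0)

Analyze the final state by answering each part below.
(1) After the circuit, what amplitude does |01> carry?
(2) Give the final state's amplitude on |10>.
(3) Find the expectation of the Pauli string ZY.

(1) |01> carries amplitude -sqrt(2)*I/2 in the final state.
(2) The amplitude on |10> is 0.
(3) In the final state, ZY has expectation 0.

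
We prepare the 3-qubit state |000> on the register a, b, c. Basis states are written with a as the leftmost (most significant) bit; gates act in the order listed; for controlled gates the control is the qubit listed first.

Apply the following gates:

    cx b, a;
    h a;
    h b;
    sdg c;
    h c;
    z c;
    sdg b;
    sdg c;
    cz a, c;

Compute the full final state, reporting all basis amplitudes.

After the circuit, the state carries amplitude sqrt(2)/4 on |000>, sqrt(2)*I/4 on |001>, -sqrt(2)*I/4 on |010>, sqrt(2)/4 on |011>, sqrt(2)/4 on |100>, -sqrt(2)*I/4 on |101>, -sqrt(2)*I/4 on |110>, -sqrt(2)/4 on |111>.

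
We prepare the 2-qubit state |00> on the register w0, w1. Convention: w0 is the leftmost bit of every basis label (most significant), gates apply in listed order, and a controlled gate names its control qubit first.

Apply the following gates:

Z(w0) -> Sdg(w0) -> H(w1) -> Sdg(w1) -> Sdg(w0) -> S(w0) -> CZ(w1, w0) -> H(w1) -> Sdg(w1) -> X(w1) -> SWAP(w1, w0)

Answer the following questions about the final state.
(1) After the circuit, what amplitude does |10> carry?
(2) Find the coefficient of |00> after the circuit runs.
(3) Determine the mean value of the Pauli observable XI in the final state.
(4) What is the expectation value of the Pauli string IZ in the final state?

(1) The final state's coefficient on |10> equals 1/2 - I/2.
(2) The final state's coefficient on |00> equals 1/2 - I/2.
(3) The expectation value of XI is 1.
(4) The observable IZ averages to 1.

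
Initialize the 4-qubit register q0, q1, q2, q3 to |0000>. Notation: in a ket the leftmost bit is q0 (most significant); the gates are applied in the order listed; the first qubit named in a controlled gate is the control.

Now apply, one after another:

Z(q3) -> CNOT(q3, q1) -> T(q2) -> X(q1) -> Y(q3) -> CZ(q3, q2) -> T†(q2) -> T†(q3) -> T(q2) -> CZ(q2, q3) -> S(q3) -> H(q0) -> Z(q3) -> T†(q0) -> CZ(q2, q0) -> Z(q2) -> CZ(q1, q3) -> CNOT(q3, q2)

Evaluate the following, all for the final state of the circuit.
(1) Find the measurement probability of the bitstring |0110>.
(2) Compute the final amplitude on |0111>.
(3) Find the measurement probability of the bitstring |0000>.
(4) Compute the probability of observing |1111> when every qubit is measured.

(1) The probability of measuring |0110> is 0.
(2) The final state's coefficient on |0111> equals sqrt(2)*exp(3*I*pi/4)/2.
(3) Outcome |0000> occurs with probability 0.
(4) Outcome |1111> occurs with probability 1/2.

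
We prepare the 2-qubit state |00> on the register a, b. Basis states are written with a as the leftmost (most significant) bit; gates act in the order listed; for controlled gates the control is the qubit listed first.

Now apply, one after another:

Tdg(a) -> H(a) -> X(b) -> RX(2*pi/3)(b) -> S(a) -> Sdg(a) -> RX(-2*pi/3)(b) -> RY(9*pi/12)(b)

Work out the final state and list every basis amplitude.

The resulting statevector has amplitude -sqrt(2*sqrt(2) + 4)/4 on |00>, sqrt(4 - 2*sqrt(2))/4 on |01>, -sqrt(2*sqrt(2) + 4)/4 on |10>, sqrt(4 - 2*sqrt(2))/4 on |11>. Key observation: steps 4-7 multiply out to the identity, so the circuit reduces to the remaining gates.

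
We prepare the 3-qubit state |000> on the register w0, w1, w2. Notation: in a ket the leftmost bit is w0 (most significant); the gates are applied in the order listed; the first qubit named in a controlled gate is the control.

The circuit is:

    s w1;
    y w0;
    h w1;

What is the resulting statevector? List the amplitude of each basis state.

The final amplitudes are sqrt(2)*I/2 on |100>, sqrt(2)*I/2 on |110>, and 0 on every other basis state.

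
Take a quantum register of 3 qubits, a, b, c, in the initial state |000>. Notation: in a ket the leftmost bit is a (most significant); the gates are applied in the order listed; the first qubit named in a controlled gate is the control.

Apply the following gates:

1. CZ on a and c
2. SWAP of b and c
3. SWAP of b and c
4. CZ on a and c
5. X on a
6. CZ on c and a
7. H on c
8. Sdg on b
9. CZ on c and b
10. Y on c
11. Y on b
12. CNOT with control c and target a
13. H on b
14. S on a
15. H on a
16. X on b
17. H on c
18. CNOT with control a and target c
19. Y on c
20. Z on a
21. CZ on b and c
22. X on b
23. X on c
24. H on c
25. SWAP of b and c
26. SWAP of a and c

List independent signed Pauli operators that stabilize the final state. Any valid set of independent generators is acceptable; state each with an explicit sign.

The stabilizer group can be generated by +YZI, +ZYI, +IIX, among other valid generating sets. Key observation: steps 1-4 multiply out to the identity, so the circuit reduces to the remaining gates.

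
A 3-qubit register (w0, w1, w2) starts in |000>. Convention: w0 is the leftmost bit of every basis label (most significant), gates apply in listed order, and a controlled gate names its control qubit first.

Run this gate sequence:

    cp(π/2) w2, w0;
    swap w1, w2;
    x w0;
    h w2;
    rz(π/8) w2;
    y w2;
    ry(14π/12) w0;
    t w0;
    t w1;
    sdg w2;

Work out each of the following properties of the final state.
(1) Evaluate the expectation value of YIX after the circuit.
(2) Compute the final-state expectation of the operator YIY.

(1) The expectation value of YIX is -sqrt(2 - sqrt(2))/8 + sqrt(sqrt(2) + 2)/8.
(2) In the final state, YIY has expectation (1 - I - exp(3*I*pi/4) + exp(I*pi/4))*exp(I*pi/8)/8.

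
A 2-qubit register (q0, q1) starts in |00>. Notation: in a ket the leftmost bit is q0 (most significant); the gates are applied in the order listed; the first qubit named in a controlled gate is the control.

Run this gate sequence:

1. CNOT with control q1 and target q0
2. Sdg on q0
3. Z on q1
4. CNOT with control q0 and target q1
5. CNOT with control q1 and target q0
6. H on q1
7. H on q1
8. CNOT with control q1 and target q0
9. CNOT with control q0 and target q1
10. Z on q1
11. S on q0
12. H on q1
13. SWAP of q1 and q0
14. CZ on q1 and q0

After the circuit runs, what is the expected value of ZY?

The expectation value of ZY is 0. Key observation: steps 3-10 multiply out to the identity, so the circuit reduces to the remaining gates.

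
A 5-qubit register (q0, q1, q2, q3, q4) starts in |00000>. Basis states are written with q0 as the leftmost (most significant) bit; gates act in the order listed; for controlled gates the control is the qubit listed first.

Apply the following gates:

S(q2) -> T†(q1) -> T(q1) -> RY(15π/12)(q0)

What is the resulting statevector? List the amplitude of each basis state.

After the circuit, the state carries amplitude -sqrt(2 - sqrt(2))/2 on |00000>, sqrt(sqrt(2) + 2)/2 on |10000>, and 0 on every other basis state.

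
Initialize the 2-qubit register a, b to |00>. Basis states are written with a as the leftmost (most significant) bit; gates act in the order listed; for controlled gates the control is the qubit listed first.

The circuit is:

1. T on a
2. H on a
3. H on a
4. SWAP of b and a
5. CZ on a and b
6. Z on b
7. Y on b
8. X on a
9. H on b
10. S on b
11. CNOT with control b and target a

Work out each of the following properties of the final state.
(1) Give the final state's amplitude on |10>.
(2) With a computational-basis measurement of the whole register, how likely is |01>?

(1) The amplitude on |10> is sqrt(2)*I/2.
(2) Outcome |01> occurs with probability 1/2.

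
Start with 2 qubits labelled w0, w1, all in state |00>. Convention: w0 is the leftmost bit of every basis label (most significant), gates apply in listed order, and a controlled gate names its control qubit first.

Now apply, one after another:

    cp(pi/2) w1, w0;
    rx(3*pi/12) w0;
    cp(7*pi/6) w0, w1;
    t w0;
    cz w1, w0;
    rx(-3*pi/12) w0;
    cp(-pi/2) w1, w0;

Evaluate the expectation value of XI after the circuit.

The observable XI averages to 1/2.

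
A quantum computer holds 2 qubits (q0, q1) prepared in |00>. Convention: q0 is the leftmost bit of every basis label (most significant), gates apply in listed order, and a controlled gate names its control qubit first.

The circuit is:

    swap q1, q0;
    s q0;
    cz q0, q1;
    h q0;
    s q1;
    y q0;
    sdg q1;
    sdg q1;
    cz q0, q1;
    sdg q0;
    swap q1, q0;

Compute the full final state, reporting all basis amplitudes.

The final amplitudes are -sqrt(2)*I/2 on |00>, sqrt(2)/2 on |01>, 0 on |10>, 0 on |11>.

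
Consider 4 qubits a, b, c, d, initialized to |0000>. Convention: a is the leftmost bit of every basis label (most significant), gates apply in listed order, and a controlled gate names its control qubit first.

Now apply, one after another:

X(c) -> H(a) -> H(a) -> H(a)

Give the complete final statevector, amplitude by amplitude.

The final amplitudes are sqrt(2)/2 on |0010>, sqrt(2)/2 on |1010>, and 0 on every other basis state. Key observation: steps 2-3 multiply out to the identity, so the circuit reduces to the remaining gates.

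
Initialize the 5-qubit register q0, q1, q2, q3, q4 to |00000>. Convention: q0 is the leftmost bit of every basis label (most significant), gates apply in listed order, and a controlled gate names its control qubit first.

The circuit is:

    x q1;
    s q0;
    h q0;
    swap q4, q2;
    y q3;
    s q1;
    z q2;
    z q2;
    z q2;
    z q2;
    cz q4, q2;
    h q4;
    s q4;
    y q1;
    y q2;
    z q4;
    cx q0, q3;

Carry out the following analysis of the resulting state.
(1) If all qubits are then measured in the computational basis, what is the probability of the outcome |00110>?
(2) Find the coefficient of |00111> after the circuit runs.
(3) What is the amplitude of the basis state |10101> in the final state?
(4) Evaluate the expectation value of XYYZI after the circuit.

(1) Outcome |00110> occurs with probability 1/4.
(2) |00111> carries amplitude I/2 in the final state.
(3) |10101> carries amplitude I/2 in the final state.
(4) In the final state, XYYZI has expectation 0.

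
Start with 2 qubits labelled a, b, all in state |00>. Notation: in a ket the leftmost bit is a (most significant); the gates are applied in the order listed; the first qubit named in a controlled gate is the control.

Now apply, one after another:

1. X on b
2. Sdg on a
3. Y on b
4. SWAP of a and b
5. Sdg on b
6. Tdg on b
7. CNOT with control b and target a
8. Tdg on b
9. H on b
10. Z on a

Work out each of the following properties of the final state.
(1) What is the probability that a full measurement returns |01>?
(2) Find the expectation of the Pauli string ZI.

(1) A full measurement returns |01> with probability 1/2.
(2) In the final state, ZI has expectation 1.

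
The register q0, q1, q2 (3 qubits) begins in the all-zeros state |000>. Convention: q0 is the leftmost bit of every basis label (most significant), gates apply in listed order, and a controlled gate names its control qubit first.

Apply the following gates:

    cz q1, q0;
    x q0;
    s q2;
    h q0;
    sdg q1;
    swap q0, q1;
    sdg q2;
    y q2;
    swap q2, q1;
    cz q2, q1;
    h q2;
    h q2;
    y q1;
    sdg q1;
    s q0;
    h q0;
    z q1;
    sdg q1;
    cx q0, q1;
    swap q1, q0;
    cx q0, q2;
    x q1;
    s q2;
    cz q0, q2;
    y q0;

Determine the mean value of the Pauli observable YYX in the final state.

In the final state, YYX has expectation 0.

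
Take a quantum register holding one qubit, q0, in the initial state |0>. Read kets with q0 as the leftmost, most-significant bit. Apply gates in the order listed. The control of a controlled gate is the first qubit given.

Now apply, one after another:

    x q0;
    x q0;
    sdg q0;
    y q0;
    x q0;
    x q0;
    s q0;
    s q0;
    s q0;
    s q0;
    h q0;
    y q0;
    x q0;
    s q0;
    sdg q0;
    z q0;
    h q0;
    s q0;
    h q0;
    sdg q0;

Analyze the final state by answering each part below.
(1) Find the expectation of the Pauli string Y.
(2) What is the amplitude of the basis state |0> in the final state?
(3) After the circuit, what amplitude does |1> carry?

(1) The expectation value of Y is 1.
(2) The final state's coefficient on |0> equals -sqrt(2)*I/2.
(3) The amplitude on |1> is sqrt(2)/2.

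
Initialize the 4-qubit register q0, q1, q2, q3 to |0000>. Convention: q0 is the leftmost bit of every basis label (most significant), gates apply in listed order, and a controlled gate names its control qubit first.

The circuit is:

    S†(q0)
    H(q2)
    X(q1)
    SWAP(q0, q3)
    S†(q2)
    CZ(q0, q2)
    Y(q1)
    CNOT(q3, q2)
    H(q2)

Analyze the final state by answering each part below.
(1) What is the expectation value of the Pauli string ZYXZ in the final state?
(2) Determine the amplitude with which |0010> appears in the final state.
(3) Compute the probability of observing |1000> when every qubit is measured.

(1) In the final state, ZYXZ has expectation 0.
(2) |0010> carries amplitude 1/2 - I/2 in the final state.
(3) Outcome |1000> occurs with probability 0.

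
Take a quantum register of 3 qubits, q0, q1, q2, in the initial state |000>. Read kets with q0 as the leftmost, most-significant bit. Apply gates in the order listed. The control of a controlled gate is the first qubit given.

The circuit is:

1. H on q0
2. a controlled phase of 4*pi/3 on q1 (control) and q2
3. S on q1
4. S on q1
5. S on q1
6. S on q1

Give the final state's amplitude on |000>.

|000> carries amplitude sqrt(2)/2 in the final state. Key observation: steps 3-6 multiply out to the identity, so the circuit reduces to the remaining gates.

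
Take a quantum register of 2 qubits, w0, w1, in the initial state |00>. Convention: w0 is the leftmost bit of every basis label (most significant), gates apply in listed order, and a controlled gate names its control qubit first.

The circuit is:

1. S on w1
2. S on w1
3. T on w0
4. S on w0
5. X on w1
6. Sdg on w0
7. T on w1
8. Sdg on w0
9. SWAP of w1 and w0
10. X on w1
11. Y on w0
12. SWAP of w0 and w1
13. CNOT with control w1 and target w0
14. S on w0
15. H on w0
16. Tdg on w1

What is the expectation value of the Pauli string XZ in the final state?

In the final state, XZ has expectation -1.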